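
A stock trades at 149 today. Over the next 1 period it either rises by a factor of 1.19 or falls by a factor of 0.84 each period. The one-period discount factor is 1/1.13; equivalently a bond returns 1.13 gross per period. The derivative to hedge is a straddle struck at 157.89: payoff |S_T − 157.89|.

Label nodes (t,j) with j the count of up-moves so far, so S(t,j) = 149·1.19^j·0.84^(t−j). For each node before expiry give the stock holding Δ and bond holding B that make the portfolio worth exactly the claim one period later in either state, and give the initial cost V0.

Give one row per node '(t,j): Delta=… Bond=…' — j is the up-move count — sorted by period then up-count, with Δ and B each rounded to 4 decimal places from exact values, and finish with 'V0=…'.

The replicating-portfolio and risk-neutral prices coincide; use p* = (1.13−0.84)/(1.19−0.84) = 0.8286 for the latter.
Payoff layer (t=1): V(1,0)=32.7300, V(1,1)=19.4200
  t=0,j=0: stock 149.0000 → up 177.3100 (V=19.4200), down 125.1600 (V=32.7300). Price 19.2051; hedge Δ=-0.2552, bond B=57.2336.
Self-financing check: at every node Δ·S+B equals the discounted successor values.

(0,0): Delta=-0.2552 Bond=57.2336
V0=19.2051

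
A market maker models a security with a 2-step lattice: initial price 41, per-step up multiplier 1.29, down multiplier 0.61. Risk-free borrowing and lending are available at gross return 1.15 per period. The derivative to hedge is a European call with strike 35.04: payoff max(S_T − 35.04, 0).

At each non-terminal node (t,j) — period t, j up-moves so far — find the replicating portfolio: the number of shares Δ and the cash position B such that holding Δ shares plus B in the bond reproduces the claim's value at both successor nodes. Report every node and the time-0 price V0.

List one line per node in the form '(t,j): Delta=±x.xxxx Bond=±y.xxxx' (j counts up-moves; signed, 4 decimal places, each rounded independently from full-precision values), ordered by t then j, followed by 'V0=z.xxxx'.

(0,0): Delta=0.8220 Bond=-17.8769
(1,0): Delta=0.0000 Bond=0.0000
(1,1): Delta=0.9228 Bond=-25.8884
V0=15.8255

Under the risk-neutral measure, an up-move has probability p* = (R−d)/(u−d) = 0.7941 and values discount at R = 1.15.
At expiry t=2: V(2,0)=0.0000, V(2,1)=0.0000, V(2,2)=33.1881
(1,0): S=25.0100. Δ = (V_up−V_dn)/(S_up−S_dn) = (0.0000−0.0000)/(32.2629−15.2561) = 0.0000. V = [p*·0.0000 + (1−p*)·0.0000]/1.15 = 0.0000. B = V − Δ·S = 0.0000.
(1,1): S=52.8900. Δ = (V_up−V_dn)/(S_up−S_dn) = (33.1881−0.0000)/(68.2281−32.2629) = 0.9228. V = [p*·33.1881 + (1−p*)·0.0000]/1.15 = 22.9176. B = V − Δ·S = -25.8884.
(0,0): S=41.0000. Δ = (V_up−V_dn)/(S_up−S_dn) = (22.9176−0.0000)/(52.8900−25.0100) = 0.8220. V = [p*·22.9176 + (1−p*)·0.0000]/1.15 = 15.8255. B = V − Δ·S = -17.8769.
Self-financing check: at every node Δ·S+B equals the discounted successor values.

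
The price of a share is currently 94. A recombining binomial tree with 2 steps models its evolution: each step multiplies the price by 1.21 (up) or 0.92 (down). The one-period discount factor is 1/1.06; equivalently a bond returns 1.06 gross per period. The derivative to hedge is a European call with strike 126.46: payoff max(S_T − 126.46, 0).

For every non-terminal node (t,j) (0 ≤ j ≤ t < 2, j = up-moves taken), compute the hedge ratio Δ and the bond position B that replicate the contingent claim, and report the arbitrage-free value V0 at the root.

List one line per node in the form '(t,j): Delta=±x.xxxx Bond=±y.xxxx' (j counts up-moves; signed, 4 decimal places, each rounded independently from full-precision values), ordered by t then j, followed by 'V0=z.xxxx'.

(0,0): Delta=0.1865 Bond=-15.2189
(1,0): Delta=0.0000 Bond=0.0000
(1,1): Delta=0.3385 Bond=-33.4163
V0=2.3159

The replicating-portfolio and risk-neutral prices coincide; use p* = (1.06−0.92)/(1.21−0.92) = 0.4828 for the latter.
Terminal values V(2,·): V(2,0)=0.0000, V(2,1)=0.0000, V(2,2)=11.1654
  t=1,j=0: stock 86.4800 → up 104.6408 (V=0.0000), down 79.5616 (V=0.0000). Price 0.0000; hedge Δ=0.0000, bond B=0.0000.
  t=1,j=1: stock 113.7400 → up 137.6254 (V=11.1654), down 104.6408 (V=0.0000). Price 5.0851; hedge Δ=0.3385, bond B=-33.4163.
  t=0,j=0: stock 94.0000 → up 113.7400 (V=5.0851), down 86.4800 (V=0.0000). Price 2.3159; hedge Δ=0.1865, bond B=-15.2189.
Root portfolio cost Δ·94+B reproduces V0=2.3159.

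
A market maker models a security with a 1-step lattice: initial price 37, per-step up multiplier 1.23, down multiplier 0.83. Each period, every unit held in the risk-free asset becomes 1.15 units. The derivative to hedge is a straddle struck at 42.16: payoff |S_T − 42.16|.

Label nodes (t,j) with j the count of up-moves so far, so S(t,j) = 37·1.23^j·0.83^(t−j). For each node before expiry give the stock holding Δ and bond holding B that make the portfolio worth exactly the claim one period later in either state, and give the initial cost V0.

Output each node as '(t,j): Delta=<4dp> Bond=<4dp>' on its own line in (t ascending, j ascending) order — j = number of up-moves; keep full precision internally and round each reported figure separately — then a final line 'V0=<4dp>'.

(0,0): Delta=-0.5473 Bond=24.5717
V0=4.3217

Since d<R<u, set p* = (R−d)/(u−d) = 0.8000; price each node as the discounted p*-expectation of its children.
Terminal values V(1,·): V(1,0)=11.4500, V(1,1)=3.3500
  t=0,j=0: stock 37.0000 → up 45.5100 (V=3.3500), down 30.7100 (V=11.4500). Price 4.3217; hedge Δ=-0.5473, bond B=24.5717.
Check: Δ(0,0)·S0 + B(0,0) = 4.3217 = V0.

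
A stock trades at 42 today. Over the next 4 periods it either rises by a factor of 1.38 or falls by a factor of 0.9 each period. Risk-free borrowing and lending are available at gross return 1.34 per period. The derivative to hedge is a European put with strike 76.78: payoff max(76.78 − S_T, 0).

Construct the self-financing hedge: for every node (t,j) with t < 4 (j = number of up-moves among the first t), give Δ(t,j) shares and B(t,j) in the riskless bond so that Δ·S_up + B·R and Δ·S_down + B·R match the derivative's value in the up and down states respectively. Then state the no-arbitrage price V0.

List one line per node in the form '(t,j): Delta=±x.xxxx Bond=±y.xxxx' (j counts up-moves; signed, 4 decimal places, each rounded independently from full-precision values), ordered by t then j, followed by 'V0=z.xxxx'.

Risk-neutral probability p* = (R−d)/(u−d) = (1.34−0.9)/(1.38−0.9) = 0.9167.
At expiry t=4: V(4,0)=49.2238, V(4,1)=34.5272, V(4,2)=11.9923, V(4,3)=0.0000, V(4,4)=0.0000
(3,0): S=30.6180. Δ = (V_up−V_dn)/(S_up−S_dn) = (34.5272−49.2238)/(42.2528−27.5562) = -1.0000. V = [p*·34.5272 + (1−p*)·49.2238]/1.34 = 26.6805. B = V − Δ·S = 57.2985.
(3,1): S=46.9476. Δ = (V_up−V_dn)/(S_up−S_dn) = (11.9923−34.5272)/(64.7877−42.2528) = -1.0000. V = [p*·11.9923 + (1−p*)·34.5272]/1.34 = 10.3509. B = V − Δ·S = 57.2985.
(3,2): S=71.9863. Δ = (V_up−V_dn)/(S_up−S_dn) = (0.0000−11.9923)/(99.3411−64.7877) = -0.3471. V = [p*·0.0000 + (1−p*)·11.9923]/1.34 = 0.7458. B = V − Δ·S = 25.7298.
(3,3): S=110.3790. Δ = (V_up−V_dn)/(S_up−S_dn) = (0.0000−0.0000)/(152.3231−99.3411) = 0.0000. V = [p*·0.0000 + (1−p*)·0.0000]/1.34 = 0.0000. B = V − Δ·S = 0.0000.
(2,0): S=34.0200. Δ = (V_up−V_dn)/(S_up−S_dn) = (10.3509−26.6805)/(46.9476−30.6180) = -1.0000. V = [p*·10.3509 + (1−p*)·26.6805]/1.34 = 8.7401. B = V − Δ·S = 42.7601.
(2,1): S=52.1640. Δ = (V_up−V_dn)/(S_up−S_dn) = (0.7458−10.3509)/(71.9863−46.9476) = -0.3836. V = [p*·0.7458 + (1−p*)·10.3509]/1.34 = 1.1539. B = V − Δ·S = 21.1646.
(2,2): S=79.9848. Δ = (V_up−V_dn)/(S_up−S_dn) = (0.0000−0.7458)/(110.3790−71.9863) = -0.0194. V = [p*·0.0000 + (1−p*)·0.7458]/1.34 = 0.0464. B = V − Δ·S = 1.6001.
(1,0): S=37.8000. Δ = (V_up−V_dn)/(S_up−S_dn) = (1.1539−8.7401)/(52.1640−34.0200) = -0.4181. V = [p*·1.1539 + (1−p*)·8.7401]/1.34 = 1.3329. B = V − Δ·S = 17.1374.
(1,1): S=57.9600. Δ = (V_up−V_dn)/(S_up−S_dn) = (0.0464−1.1539)/(79.9848−52.1640) = -0.0398. V = [p*·0.0464 + (1−p*)·1.1539]/1.34 = 0.1035. B = V − Δ·S = 2.4108.
(0,0): S=42.0000. Δ = (V_up−V_dn)/(S_up−S_dn) = (0.1035−1.3329)/(57.9600−37.8000) = -0.0610. V = [p*·0.1035 + (1−p*)·1.3329]/1.34 = 0.1537. B = V − Δ·S = 2.7149.
Root portfolio cost Δ·42+B reproduces V0=0.1537.

(0,0): Delta=-0.0610 Bond=2.7149
(1,0): Delta=-0.4181 Bond=17.1374
(1,1): Delta=-0.0398 Bond=2.4108
(2,0): Delta=-1.0000 Bond=42.7601
(2,1): Delta=-0.3836 Bond=21.1646
(2,2): Delta=-0.0194 Bond=1.6001
(3,0): Delta=-1.0000 Bond=57.2985
(3,1): Delta=-1.0000 Bond=57.2985
(3,2): Delta=-0.3471 Bond=25.7298
(3,3): Delta=0.0000 Bond=0.0000
V0=0.1537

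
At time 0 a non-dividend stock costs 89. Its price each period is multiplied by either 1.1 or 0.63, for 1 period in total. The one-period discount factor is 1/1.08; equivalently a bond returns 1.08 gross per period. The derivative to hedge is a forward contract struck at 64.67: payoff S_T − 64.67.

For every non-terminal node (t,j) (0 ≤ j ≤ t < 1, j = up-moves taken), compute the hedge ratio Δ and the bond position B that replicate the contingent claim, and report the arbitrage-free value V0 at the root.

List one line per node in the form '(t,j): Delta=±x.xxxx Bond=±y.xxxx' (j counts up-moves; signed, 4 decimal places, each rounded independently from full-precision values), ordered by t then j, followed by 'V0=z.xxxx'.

(0,0): Delta=1.0000 Bond=-59.8796
V0=29.1204

Risk-neutral probability p* = (R−d)/(u−d) = (1.08−0.63)/(1.1−0.63) = 0.9574.
At expiry t=1: V(1,0)=-8.6000, V(1,1)=33.2300
Node (0,0) S=89.0000: V=(p*·33.2300+(1−p*)·-8.6000)/1.08=29.1204; Δ=(33.2300−-8.6000)/(97.9000−56.0700)=1.0000; B=V−Δ·S=-59.8796
Each (Δ,B) replicates both successor values, so the strategy is self-financing and V0 is arbitrage-free.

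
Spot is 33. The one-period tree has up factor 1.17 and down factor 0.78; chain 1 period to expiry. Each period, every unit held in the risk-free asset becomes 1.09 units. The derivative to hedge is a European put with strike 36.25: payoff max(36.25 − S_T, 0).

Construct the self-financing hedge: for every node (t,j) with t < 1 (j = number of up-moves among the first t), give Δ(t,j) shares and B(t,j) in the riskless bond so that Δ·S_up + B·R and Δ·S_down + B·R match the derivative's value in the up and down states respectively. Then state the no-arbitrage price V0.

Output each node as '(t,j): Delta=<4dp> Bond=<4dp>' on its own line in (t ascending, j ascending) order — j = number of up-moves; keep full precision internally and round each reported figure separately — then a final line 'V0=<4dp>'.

(0,0): Delta=-0.8166 Bond=28.9266
V0=1.9779

Risk-neutral probability p* = (R−d)/(u−d) = (1.09−0.78)/(1.17−0.78) = 0.7949.
Terminal values V(1,·): V(1,0)=10.5100, V(1,1)=0.0000
  t=0,j=0: stock 33.0000 → up 38.6100 (V=0.0000), down 25.7400 (V=10.5100). Price 1.9779; hedge Δ=-0.8166, bond B=28.9266.
Self-financing check: at every node Δ·S+B equals the discounted successor values.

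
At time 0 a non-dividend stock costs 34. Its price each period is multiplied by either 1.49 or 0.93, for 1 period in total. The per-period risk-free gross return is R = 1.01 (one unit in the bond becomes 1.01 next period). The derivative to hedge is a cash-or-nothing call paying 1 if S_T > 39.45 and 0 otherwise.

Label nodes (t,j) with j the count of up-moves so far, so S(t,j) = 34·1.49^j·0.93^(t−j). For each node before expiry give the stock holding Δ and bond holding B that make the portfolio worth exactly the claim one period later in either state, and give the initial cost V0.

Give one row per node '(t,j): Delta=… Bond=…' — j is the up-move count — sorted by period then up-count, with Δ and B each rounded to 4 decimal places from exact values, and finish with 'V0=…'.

(0,0): Delta=0.0525 Bond=-1.6443
V0=0.1414

The replicating-portfolio and risk-neutral prices coincide; use p* = (1.01−0.93)/(1.49−0.93) = 0.1429 for the latter.
Payoff layer (t=1): V(1,0)=0.0000, V(1,1)=1.0000
Node (0,0) S=34.0000: V=(p*·1.0000+(1−p*)·0.0000)/1.01=0.1414; Δ=(1.0000−0.0000)/(50.6600−31.6200)=0.0525; B=V−Δ·S=-1.6443
Each (Δ,B) replicates both successor values, so the strategy is self-financing and V0 is arbitrage-free.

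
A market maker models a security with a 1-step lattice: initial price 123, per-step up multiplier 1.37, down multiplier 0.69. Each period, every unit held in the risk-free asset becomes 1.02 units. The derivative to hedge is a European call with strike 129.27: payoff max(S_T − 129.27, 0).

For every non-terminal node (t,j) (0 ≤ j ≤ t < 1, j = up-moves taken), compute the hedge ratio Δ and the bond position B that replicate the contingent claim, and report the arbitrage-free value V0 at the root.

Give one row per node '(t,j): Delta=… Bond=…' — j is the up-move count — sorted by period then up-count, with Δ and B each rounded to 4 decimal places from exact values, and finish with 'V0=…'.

The replicating-portfolio and risk-neutral prices coincide; use p* = (1.02−0.69)/(1.37−0.69) = 0.4853 for the latter.
Terminal values V(1,·): V(1,0)=0.0000, V(1,1)=39.2400
  t=0,j=0: stock 123.0000 → up 168.5100 (V=39.2400), down 84.8700 (V=0.0000). Price 18.6696; hedge Δ=0.4692, bond B=-39.0363.
Root portfolio cost Δ·123+B reproduces V0=18.6696.

(0,0): Delta=0.4692 Bond=-39.0363
V0=18.6696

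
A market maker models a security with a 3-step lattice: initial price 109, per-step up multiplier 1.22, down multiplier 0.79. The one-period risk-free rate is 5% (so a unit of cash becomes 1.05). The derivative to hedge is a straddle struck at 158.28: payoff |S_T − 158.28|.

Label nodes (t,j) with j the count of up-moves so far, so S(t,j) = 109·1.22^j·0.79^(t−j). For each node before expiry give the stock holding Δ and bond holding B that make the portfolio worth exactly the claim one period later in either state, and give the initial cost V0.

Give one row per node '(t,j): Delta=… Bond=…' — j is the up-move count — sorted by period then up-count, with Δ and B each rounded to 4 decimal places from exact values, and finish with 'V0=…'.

Risk-neutral probability p* = (R−d)/(u−d) = (1.05−0.79)/(1.22−0.79) = 0.6047.
Terminal values V(3,·): V(3,0)=104.5387, V(3,1)=75.2872, V(3,2)=30.1139, V(3,3)=39.6474
(2,0): S=68.0269. Δ = (V_up−V_dn)/(S_up−S_dn) = (75.2872−104.5387)/(82.9928−53.7413) = -1.0000. V = [p*·75.2872 + (1−p*)·104.5387]/1.05 = 82.7160. B = V − Δ·S = 150.7429.
(2,1): S=105.0542. Δ = (V_up−V_dn)/(S_up−S_dn) = (30.1139−75.2872)/(128.1661−82.9928) = -1.0000. V = [p*·30.1139 + (1−p*)·75.2872]/1.05 = 45.6887. B = V − Δ·S = 150.7429.
(2,2): S=162.2356. Δ = (V_up−V_dn)/(S_up−S_dn) = (39.6474−30.1139)/(197.9274−128.1661) = 0.1367. V = [p*·39.6474 + (1−p*)·30.1139]/1.05 = 34.1699. B = V − Δ·S = 11.9988.
(1,0): S=86.1100. Δ = (V_up−V_dn)/(S_up−S_dn) = (45.6887−82.7160)/(105.0542−68.0269) = -1.0000. V = [p*·45.6887 + (1−p*)·82.7160]/1.05 = 57.4546. B = V − Δ·S = 143.5646.
(1,1): S=132.9800. Δ = (V_up−V_dn)/(S_up−S_dn) = (34.1699−45.6887)/(162.2356−105.0542) = -0.2014. V = [p*·34.1699 + (1−p*)·45.6887]/1.05 = 36.8798. B = V − Δ·S = 63.6677.
(0,0): S=109.0000. Δ = (V_up−V_dn)/(S_up−S_dn) = (36.8798−57.4546)/(132.9800−86.1100) = -0.4390. V = [p*·36.8798 + (1−p*)·57.4546]/1.05 = 42.8705. B = V − Δ·S = 90.7189.
Self-financing check: at every node Δ·S+B equals the discounted successor values.

(0,0): Delta=-0.4390 Bond=90.7189
(1,0): Delta=-1.0000 Bond=143.5646
(1,1): Delta=-0.2014 Bond=63.6677
(2,0): Delta=-1.0000 Bond=150.7429
(2,1): Delta=-1.0000 Bond=150.7429
(2,2): Delta=0.1367 Bond=11.9988
V0=42.8705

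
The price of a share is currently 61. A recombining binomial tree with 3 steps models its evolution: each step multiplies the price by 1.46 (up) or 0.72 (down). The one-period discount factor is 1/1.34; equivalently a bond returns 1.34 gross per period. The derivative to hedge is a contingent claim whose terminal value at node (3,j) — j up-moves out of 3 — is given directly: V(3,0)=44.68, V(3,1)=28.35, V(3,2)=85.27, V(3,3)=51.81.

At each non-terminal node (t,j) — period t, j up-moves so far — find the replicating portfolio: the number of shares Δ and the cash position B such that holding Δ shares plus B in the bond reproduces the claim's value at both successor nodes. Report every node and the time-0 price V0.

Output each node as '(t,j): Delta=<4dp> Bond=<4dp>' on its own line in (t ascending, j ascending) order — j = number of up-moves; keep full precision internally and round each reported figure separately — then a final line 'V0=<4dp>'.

(0,0): Delta=-0.1043 Bond=31.9844
(1,0): Delta=1.0342 Bond=-7.1431
(1,1): Delta=-0.2129 Bond=52.5369
(2,0): Delta=-0.6978 Bond=45.2005
(2,1): Delta=1.1995 Bond=-20.1729
(2,2): Delta=-0.3477 Bond=87.9296
V0=25.6246

The replicating-portfolio and risk-neutral prices coincide; use p* = (1.34−0.72)/(1.46−0.72) = 0.8378 for the latter.
Terminal values V(3,·): V(3,0)=44.6800, V(3,1)=28.3500, V(3,2)=85.2700, V(3,3)=51.8100
Node (2,0) S=31.6224: V=(p*·28.3500+(1−p*)·44.6800)/1.34=23.1329; Δ=(28.3500−44.6800)/(46.1687−22.7681)=-0.6978; B=V−Δ·S=45.2005
Node (2,1) S=64.1232: V=(p*·85.2700+(1−p*)·28.3500)/1.34=56.7461; Δ=(85.2700−28.3500)/(93.6199−46.1687)=1.1995; B=V−Δ·S=-20.1729
Node (2,2) S=130.0276: V=(p*·51.8100+(1−p*)·85.2700)/1.34=42.7134; Δ=(51.8100−85.2700)/(189.8403−93.6199)=-0.3477; B=V−Δ·S=87.9296
Node (1,0) S=43.9200: V=(p*·56.7461+(1−p*)·23.1329)/1.34=38.2801; Δ=(56.7461−23.1329)/(64.1232−31.6224)=1.0342; B=V−Δ·S=-7.1431
Node (1,1) S=89.0600: V=(p*·42.7134+(1−p*)·56.7461)/1.34=33.5739; Δ=(42.7134−56.7461)/(130.0276−64.1232)=-0.2129; B=V−Δ·S=52.5369
Node (0,0) S=61.0000: V=(p*·33.5739+(1−p*)·38.2801)/1.34=25.6246; Δ=(33.5739−38.2801)/(89.0600−43.9200)=-0.1043; B=V−Δ·S=31.9844
The time-0 hedge costs 25.6246, which is the no-arbitrage price.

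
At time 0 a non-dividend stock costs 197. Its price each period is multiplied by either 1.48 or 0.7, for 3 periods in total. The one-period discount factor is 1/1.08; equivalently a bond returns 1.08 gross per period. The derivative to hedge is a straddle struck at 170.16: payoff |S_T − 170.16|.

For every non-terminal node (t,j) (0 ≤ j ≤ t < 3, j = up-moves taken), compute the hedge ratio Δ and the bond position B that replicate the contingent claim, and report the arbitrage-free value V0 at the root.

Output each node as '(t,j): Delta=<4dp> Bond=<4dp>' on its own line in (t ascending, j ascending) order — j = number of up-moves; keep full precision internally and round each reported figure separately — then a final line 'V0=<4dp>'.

Under the risk-neutral measure, an up-move has probability p* = (R−d)/(u−d) = 0.4872 and values discount at R = 1.08.
Payoff layer (t=3): V(3,0)=102.5890, V(3,1)=27.2956, V(3,2)=131.8962, V(3,3)=468.4730
  t=2,j=0: stock 96.5300 → up 142.8644 (V=27.2956), down 67.5710 (V=102.5890). Price 61.0256; hedge Δ=-1.0000, bond B=157.5556.
  t=2,j=1: stock 204.0920 → up 302.0562 (V=131.8962), down 142.8644 (V=27.2956). Price 72.4582; hedge Δ=0.6571, bond B=-61.6451.
  t=2,j=2: stock 431.5088 → up 638.6330 (V=468.4730), down 302.0562 (V=131.8962). Price 273.9532; hedge Δ=1.0000, bond B=-157.5556.
  t=1,j=0: stock 137.9000 → up 204.0920 (V=72.4582), down 96.5300 (V=61.0256). Price 61.6623; hedge Δ=0.1063, bond B=47.0051.
  t=1,j=1: stock 291.5600 → up 431.5088 (V=273.9532), down 204.0920 (V=72.4582). Price 157.9837; hedge Δ=0.8860, bond B=-100.3432.
  t=0,j=0: stock 197.0000 → up 291.5600 (V=157.9837), down 137.9000 (V=61.6623). Price 100.5446; hedge Δ=0.6268, bond B=-22.9444.
Each (Δ,B) replicates both successor values, so the strategy is self-financing and V0 is arbitrage-free.

(0,0): Delta=0.6268 Bond=-22.9444
(1,0): Delta=0.1063 Bond=47.0051
(1,1): Delta=0.8860 Bond=-100.3432
(2,0): Delta=-1.0000 Bond=157.5556
(2,1): Delta=0.6571 Bond=-61.6451
(2,2): Delta=1.0000 Bond=-157.5556
V0=100.5446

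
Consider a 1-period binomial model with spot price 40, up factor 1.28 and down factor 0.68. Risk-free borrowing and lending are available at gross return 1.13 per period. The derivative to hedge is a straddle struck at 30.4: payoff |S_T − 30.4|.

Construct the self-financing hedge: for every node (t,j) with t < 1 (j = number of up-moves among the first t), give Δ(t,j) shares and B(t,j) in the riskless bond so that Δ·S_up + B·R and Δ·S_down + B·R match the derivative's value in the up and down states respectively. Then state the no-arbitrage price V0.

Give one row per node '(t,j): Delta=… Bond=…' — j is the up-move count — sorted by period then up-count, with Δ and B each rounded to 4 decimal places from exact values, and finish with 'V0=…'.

No-arbitrage ⇒ martingale measure with p* = (R−d)/(u−d) = 0.7500.
Payoff layer (t=1): V(1,0)=3.2000, V(1,1)=20.8000
(0,0): S=40.0000. Δ = (V_up−V_dn)/(S_up−S_dn) = (20.8000−3.2000)/(51.2000−27.2000) = 0.7333. V = [p*·20.8000 + (1−p*)·3.2000]/1.13 = 14.5133. B = V − Δ·S = -14.8201.
Root portfolio cost Δ·40+B reproduces V0=14.5133.

(0,0): Delta=0.7333 Bond=-14.8201
V0=14.5133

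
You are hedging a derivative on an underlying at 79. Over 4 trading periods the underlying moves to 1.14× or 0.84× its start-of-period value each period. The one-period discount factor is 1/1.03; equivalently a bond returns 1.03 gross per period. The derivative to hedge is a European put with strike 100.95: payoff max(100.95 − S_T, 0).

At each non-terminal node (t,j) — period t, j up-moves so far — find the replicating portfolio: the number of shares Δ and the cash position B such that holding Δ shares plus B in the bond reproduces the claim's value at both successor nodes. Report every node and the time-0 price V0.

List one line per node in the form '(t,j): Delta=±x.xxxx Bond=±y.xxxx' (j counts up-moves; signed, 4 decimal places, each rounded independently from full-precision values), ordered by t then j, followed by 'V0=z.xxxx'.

Under the risk-neutral measure, an up-move has probability p* = (R−d)/(u−d) = 0.6333 and values discount at R = 1.03.
Terminal values V(4,·): V(4,0)=61.6182, V(4,1)=47.5711, V(4,2)=28.5072, V(4,3)=2.6347, V(4,4)=0.0000
Node (3,0) S=46.8236: V=(p*·47.5711+(1−p*)·61.6182)/1.03=51.1861; Δ=(47.5711−61.6182)/(53.3789−39.3318)=-1.0000; B=V−Δ·S=98.0097
Node (3,1) S=63.5463: V=(p*·28.5072+(1−p*)·47.5711)/1.03=34.4634; Δ=(28.5072−47.5711)/(72.4428−53.3789)=-1.0000; B=V−Δ·S=98.0097
Node (3,2) S=86.2415: V=(p*·2.6347+(1−p*)·28.5072)/1.03=11.7683; Δ=(2.6347−28.5072)/(98.3153−72.4428)=-1.0000; B=V−Δ·S=98.0097
Node (3,3) S=117.0420: V=(p*·0.0000+(1−p*)·2.6347)/1.03=0.9379; Δ=(0.0000−2.6347)/(133.4279−98.3153)=-0.0750; B=V−Δ·S=9.7204
Node (2,0) S=55.7424: V=(p*·34.4634+(1−p*)·51.1861)/1.03=39.4127; Δ=(34.4634−51.1861)/(63.5463−46.8236)=-1.0000; B=V−Δ·S=95.1551
Node (2,1) S=75.6504: V=(p*·11.7683+(1−p*)·34.4634)/1.03=19.5047; Δ=(11.7683−34.4634)/(86.2415−63.5463)=-1.0000; B=V−Δ·S=95.1551
Node (2,2) S=102.6684: V=(p*·0.9379+(1−p*)·11.7683)/1.03=4.7661; Δ=(0.9379−11.7683)/(117.0420−86.2415)=-0.3516; B=V−Δ·S=40.8671
Node (1,0) S=66.3600: V=(p*·19.5047+(1−p*)·39.4127)/1.03=26.0236; Δ=(19.5047−39.4127)/(75.6504−55.7424)=-1.0000; B=V−Δ·S=92.3836
Node (1,1) S=90.0600: V=(p*·4.7661+(1−p*)·19.5047)/1.03=9.8740; Δ=(4.7661−19.5047)/(102.6684−75.6504)=-0.5455; B=V−Δ·S=59.0026
Node (0,0) S=79.0000: V=(p*·9.8740+(1−p*)·26.0236)/1.03=15.3354; Δ=(9.8740−26.0236)/(90.0600−66.3600)=-0.6814; B=V−Δ·S=69.1673
Each (Δ,B) replicates both successor values, so the strategy is self-financing and V0 is arbitrage-free.

(0,0): Delta=-0.6814 Bond=69.1673
(1,0): Delta=-1.0000 Bond=92.3836
(1,1): Delta=-0.5455 Bond=59.0026
(2,0): Delta=-1.0000 Bond=95.1551
(2,1): Delta=-1.0000 Bond=95.1551
(2,2): Delta=-0.3516 Bond=40.8671
(3,0): Delta=-1.0000 Bond=98.0097
(3,1): Delta=-1.0000 Bond=98.0097
(3,2): Delta=-1.0000 Bond=98.0097
(3,3): Delta=-0.0750 Bond=9.7204
V0=15.3354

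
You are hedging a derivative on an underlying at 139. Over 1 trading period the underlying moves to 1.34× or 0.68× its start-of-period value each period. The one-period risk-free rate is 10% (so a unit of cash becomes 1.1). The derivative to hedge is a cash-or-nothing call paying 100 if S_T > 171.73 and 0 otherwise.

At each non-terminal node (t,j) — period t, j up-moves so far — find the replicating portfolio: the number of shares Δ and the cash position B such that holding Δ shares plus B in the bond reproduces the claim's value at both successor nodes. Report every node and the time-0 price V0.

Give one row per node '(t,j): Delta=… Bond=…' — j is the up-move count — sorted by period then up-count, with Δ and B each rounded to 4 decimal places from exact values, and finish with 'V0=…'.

(0,0): Delta=1.0900 Bond=-93.6639
V0=57.8512

No-arbitrage ⇒ martingale measure with p* = (R−d)/(u−d) = 0.6364.
Terminal payoffs: V(1,0)=0.0000, V(1,1)=100.0000
  t=0,j=0: stock 139.0000 → up 186.2600 (V=100.0000), down 94.5200 (V=0.0000). Price 57.8512; hedge Δ=1.0900, bond B=-93.6639.
The time-0 hedge costs 57.8512, which is the no-arbitrage price.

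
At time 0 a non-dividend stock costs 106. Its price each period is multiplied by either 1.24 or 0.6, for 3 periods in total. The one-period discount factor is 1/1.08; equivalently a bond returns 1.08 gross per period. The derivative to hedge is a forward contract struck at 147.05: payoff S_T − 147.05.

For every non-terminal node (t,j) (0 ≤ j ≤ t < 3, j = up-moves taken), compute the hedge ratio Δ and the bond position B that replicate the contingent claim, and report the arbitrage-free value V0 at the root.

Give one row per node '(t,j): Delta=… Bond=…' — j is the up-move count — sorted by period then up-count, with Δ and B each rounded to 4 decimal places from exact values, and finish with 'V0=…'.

Under the risk-neutral measure, an up-move has probability p* = (R−d)/(u−d) = 0.7500 and values discount at R = 1.08.
Terminal payoffs: V(3,0)=-124.1540, V(3,1)=-99.7316, V(3,2)=-49.2586, V(3,3)=55.0521
(2,0): S=38.1600. Δ = (V_up−V_dn)/(S_up−S_dn) = (-99.7316−-124.1540)/(47.3184−22.8960) = 1.0000. V = [p*·-99.7316 + (1−p*)·-124.1540]/1.08 = -97.9974. B = V − Δ·S = -136.1574.
(2,1): S=78.8640. Δ = (V_up−V_dn)/(S_up−S_dn) = (-49.2586−-99.7316)/(97.7914−47.3184) = 1.0000. V = [p*·-49.2586 + (1−p*)·-99.7316]/1.08 = -57.2934. B = V − Δ·S = -136.1574.
(2,2): S=162.9856. Δ = (V_up−V_dn)/(S_up−S_dn) = (55.0521−-49.2586)/(202.1021−97.7914) = 1.0000. V = [p*·55.0521 + (1−p*)·-49.2586]/1.08 = 26.8282. B = V − Δ·S = -136.1574.
(1,0): S=63.6000. Δ = (V_up−V_dn)/(S_up−S_dn) = (-57.2934−-97.9974)/(78.8640−38.1600) = 1.0000. V = [p*·-57.2934 + (1−p*)·-97.9974]/1.08 = -62.4717. B = V − Δ·S = -126.0717.
(1,1): S=131.4400. Δ = (V_up−V_dn)/(S_up−S_dn) = (26.8282−-57.2934)/(162.9856−78.8640) = 1.0000. V = [p*·26.8282 + (1−p*)·-57.2934]/1.08 = 5.3683. B = V − Δ·S = -126.0717.
(0,0): S=106.0000. Δ = (V_up−V_dn)/(S_up−S_dn) = (5.3683−-62.4717)/(131.4400−63.6000) = 1.0000. V = [p*·5.3683 + (1−p*)·-62.4717]/1.08 = -10.7330. B = V − Δ·S = -116.7330.
Check: Δ(0,0)·S0 + B(0,0) = -10.7330 = V0.

(0,0): Delta=1.0000 Bond=-116.7330
(1,0): Delta=1.0000 Bond=-126.0717
(1,1): Delta=1.0000 Bond=-126.0717
(2,0): Delta=1.0000 Bond=-136.1574
(2,1): Delta=1.0000 Bond=-136.1574
(2,2): Delta=1.0000 Bond=-136.1574
V0=-10.7330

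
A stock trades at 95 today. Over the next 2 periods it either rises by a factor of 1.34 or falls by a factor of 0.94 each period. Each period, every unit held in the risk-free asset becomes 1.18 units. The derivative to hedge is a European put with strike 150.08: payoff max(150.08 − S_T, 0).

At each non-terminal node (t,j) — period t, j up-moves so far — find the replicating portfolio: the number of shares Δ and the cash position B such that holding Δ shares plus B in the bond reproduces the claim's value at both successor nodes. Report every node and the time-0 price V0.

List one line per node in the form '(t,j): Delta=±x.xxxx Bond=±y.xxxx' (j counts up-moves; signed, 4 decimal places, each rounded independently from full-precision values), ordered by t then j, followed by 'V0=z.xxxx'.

No-arbitrage ⇒ martingale measure with p* = (R−d)/(u−d) = 0.6000.
Payoff layer (t=2): V(2,0)=66.1380, V(2,1)=30.4180, V(2,2)=0.0000
  t=1,j=0: stock 89.3000 → up 119.6620 (V=30.4180), down 83.9420 (V=66.1380). Price 37.8864; hedge Δ=-1.0000, bond B=127.1864.
  t=1,j=1: stock 127.3000 → up 170.5820 (V=0.0000), down 119.6620 (V=30.4180). Price 10.3112; hedge Δ=-0.5974, bond B=86.3562.
  t=0,j=0: stock 95.0000 → up 127.3000 (V=10.3112), down 89.3000 (V=37.8864). Price 18.0858; hedge Δ=-0.7257, bond B=87.0240.
The time-0 hedge costs 18.0858, which is the no-arbitrage price.

(0,0): Delta=-0.7257 Bond=87.0240
(1,0): Delta=-1.0000 Bond=127.1864
(1,1): Delta=-0.5974 Bond=86.3562
V0=18.0858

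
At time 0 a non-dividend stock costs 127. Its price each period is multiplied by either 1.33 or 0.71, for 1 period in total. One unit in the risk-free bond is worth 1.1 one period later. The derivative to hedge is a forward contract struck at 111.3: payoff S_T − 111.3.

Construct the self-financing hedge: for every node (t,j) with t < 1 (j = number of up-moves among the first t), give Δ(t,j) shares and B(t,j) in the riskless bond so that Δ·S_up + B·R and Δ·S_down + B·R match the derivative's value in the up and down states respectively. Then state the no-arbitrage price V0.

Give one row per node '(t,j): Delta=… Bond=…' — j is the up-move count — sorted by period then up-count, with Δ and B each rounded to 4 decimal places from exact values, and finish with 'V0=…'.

(0,0): Delta=1.0000 Bond=-101.1818
V0=25.8182

No-arbitrage ⇒ martingale measure with p* = (R−d)/(u−d) = 0.6290.
Terminal payoffs: V(1,0)=-21.1300, V(1,1)=57.6100
  t=0,j=0: stock 127.0000 → up 168.9100 (V=57.6100), down 90.1700 (V=-21.1300). Price 25.8182; hedge Δ=1.0000, bond B=-101.1818.
Root portfolio cost Δ·127+B reproduces V0=25.8182.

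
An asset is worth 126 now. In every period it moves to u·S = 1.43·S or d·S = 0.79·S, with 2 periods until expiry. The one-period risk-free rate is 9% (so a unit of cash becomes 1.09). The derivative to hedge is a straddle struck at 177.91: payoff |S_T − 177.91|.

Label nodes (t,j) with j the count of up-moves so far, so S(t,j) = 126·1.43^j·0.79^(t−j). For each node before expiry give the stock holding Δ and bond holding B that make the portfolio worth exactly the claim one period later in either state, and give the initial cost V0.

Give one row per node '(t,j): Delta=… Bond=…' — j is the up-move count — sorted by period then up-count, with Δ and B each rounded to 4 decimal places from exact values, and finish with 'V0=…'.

(0,0): Delta=-0.1494 Bond=72.0682
(1,0): Delta=-1.0000 Bond=163.2202
(1,1): Delta=0.3831 Bond=-17.4004
V0=53.2402

Risk-neutral probability p* = (R−d)/(u−d) = (1.09−0.79)/(1.43−0.79) = 0.4688.
Payoff layer (t=2): V(2,0)=99.2734, V(2,1)=35.5678, V(2,2)=79.7474
(1,0): S=99.5400. Δ = (V_up−V_dn)/(S_up−S_dn) = (35.5678−99.2734)/(142.3422−78.6366) = -1.0000. V = [p*·35.5678 + (1−p*)·99.2734]/1.09 = 63.6802. B = V − Δ·S = 163.2202.
(1,1): S=180.1800. Δ = (V_up−V_dn)/(S_up−S_dn) = (79.7474−35.5678)/(257.6574−142.3422) = 0.3831. V = [p*·79.7474 + (1−p*)·35.5678]/1.09 = 51.6303. B = V − Δ·S = -17.4004.
(0,0): S=126.0000. Δ = (V_up−V_dn)/(S_up−S_dn) = (51.6303−63.6802)/(180.1800−99.5400) = -0.1494. V = [p*·51.6303 + (1−p*)·63.6802]/1.09 = 53.2402. B = V − Δ·S = 72.0682.
The time-0 hedge costs 53.2402, which is the no-arbitrage price.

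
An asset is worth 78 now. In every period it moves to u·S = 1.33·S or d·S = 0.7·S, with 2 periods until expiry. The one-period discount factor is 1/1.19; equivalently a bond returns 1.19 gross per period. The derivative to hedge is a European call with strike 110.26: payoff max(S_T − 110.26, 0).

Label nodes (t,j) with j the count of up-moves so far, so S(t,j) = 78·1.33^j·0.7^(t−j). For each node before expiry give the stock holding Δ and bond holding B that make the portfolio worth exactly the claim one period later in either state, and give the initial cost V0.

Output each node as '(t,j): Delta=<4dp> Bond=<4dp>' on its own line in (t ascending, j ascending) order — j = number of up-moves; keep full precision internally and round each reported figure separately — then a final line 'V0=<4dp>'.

The replicating-portfolio and risk-neutral prices coincide; use p* = (1.19−0.7)/(1.33−0.7) = 0.7778 for the latter.
At expiry t=2: V(2,0)=0.0000, V(2,1)=0.0000, V(2,2)=27.7142
  t=1,j=0: stock 54.6000 → up 72.6180 (V=0.0000), down 38.2200 (V=0.0000). Price 0.0000; hedge Δ=0.0000, bond B=0.0000.
  t=1,j=1: stock 103.7400 → up 137.9742 (V=27.7142), down 72.6180 (V=0.0000). Price 18.1139; hedge Δ=0.4240, bond B=-25.8769.
  t=0,j=0: stock 78.0000 → up 103.7400 (V=18.1139), down 54.6000 (V=0.0000). Price 11.8391; hedge Δ=0.3686, bond B=-16.9130.
The time-0 hedge costs 11.8391, which is the no-arbitrage price.

(0,0): Delta=0.3686 Bond=-16.9130
(1,0): Delta=0.0000 Bond=0.0000
(1,1): Delta=0.4240 Bond=-25.8769
V0=11.8391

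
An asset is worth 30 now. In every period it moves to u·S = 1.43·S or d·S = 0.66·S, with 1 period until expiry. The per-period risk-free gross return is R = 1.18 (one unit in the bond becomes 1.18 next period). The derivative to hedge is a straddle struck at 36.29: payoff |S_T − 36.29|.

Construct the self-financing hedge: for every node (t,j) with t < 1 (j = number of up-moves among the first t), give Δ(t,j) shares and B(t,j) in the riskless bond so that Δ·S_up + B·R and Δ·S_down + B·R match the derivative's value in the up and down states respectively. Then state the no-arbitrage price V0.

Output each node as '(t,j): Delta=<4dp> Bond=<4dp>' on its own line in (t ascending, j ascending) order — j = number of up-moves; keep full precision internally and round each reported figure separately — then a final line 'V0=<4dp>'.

Risk-neutral probability p* = (R−d)/(u−d) = (1.18−0.66)/(1.43−0.66) = 0.6753.
Payoff layer (t=1): V(1,0)=16.4900, V(1,1)=6.6100
(0,0): S=30.0000. Δ = (V_up−V_dn)/(S_up−S_dn) = (6.6100−16.4900)/(42.9000−19.8000) = -0.4277. V = [p*·6.6100 + (1−p*)·16.4900]/1.18 = 8.3202. B = V − Δ·S = 21.1513.
Root portfolio cost Δ·30+B reproduces V0=8.3202.

(0,0): Delta=-0.4277 Bond=21.1513
V0=8.3202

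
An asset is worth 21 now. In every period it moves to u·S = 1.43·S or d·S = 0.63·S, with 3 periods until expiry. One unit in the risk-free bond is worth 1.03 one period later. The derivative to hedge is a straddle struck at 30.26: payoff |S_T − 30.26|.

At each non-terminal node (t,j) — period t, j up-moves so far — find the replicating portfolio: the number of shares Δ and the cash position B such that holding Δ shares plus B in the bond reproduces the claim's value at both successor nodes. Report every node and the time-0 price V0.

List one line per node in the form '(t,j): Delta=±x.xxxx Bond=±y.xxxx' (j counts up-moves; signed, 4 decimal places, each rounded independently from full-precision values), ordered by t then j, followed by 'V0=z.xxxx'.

Since d<R<u, set p* = (R−d)/(u−d) = 0.5000; price each node as the discounted p*-expectation of its children.
At expiry t=3: V(3,0)=25.0090, V(3,1)=18.3411, V(3,2)=3.2060, V(3,3)=31.1483
Node (2,0) S=8.3349: V=(p*·18.3411+(1−p*)·25.0090)/1.03=21.0437; Δ=(18.3411−25.0090)/(11.9189−5.2510)=-1.0000; B=V−Δ·S=29.3786
Node (2,1) S=18.9189: V=(p*·3.2060+(1−p*)·18.3411)/1.03=10.4597; Δ=(3.2060−18.3411)/(27.0540−11.9189)=-1.0000; B=V−Δ·S=29.3786
Node (2,2) S=42.9429: V=(p*·31.1483+(1−p*)·3.2060)/1.03=16.6769; Δ=(31.1483−3.2060)/(61.4083−27.0540)=0.8134; B=V−Δ·S=-18.2511
Node (1,0) S=13.2300: V=(p*·10.4597+(1−p*)·21.0437)/1.03=15.2930; Δ=(10.4597−21.0437)/(18.9189−8.3349)=-1.0000; B=V−Δ·S=28.5230
Node (1,1) S=30.0300: V=(p*·16.6769+(1−p*)·10.4597)/1.03=13.1731; Δ=(16.6769−10.4597)/(42.9429−18.9189)=0.2588; B=V−Δ·S=5.4017
Node (0,0) S=21.0000: V=(p*·13.1731+(1−p*)·15.2930)/1.03=13.8185; Δ=(13.1731−15.2930)/(30.0300−13.2300)=-0.1262; B=V−Δ·S=16.4683
The time-0 hedge costs 13.8185, which is the no-arbitrage price.

(0,0): Delta=-0.1262 Bond=16.4683
(1,0): Delta=-1.0000 Bond=28.5230
(1,1): Delta=0.2588 Bond=5.4017
(2,0): Delta=-1.0000 Bond=29.3786
(2,1): Delta=-1.0000 Bond=29.3786
(2,2): Delta=0.8134 Bond=-18.2511
V0=13.8185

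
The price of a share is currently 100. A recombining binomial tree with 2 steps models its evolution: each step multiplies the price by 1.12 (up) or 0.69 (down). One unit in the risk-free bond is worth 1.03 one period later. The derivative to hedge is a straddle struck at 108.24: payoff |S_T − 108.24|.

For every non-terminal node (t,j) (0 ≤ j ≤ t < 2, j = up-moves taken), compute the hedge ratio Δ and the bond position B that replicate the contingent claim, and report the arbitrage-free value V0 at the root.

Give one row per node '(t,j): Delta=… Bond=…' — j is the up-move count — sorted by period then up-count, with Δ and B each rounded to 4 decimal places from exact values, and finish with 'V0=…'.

(0,0): Delta=-0.3859 Bond=60.8856
(1,0): Delta=-1.0000 Bond=105.0874
(1,1): Delta=-0.2857 Bond=51.4951
V0=22.2990

The replicating-portfolio and risk-neutral prices coincide; use p* = (1.03−0.69)/(1.12−0.69) = 0.7907 for the latter.
At expiry t=2: V(2,0)=60.6300, V(2,1)=30.9600, V(2,2)=17.2000
(1,0): S=69.0000. Δ = (V_up−V_dn)/(S_up−S_dn) = (30.9600−60.6300)/(77.2800−47.6100) = -1.0000. V = [p*·30.9600 + (1−p*)·60.6300]/1.03 = 36.0874. B = V − Δ·S = 105.0874.
(1,1): S=112.0000. Δ = (V_up−V_dn)/(S_up−S_dn) = (17.2000−30.9600)/(125.4400−77.2800) = -0.2857. V = [p*·17.2000 + (1−p*)·30.9600]/1.03 = 19.4951. B = V − Δ·S = 51.4951.
(0,0): S=100.0000. Δ = (V_up−V_dn)/(S_up−S_dn) = (19.4951−36.0874)/(112.0000−69.0000) = -0.3859. V = [p*·19.4951 + (1−p*)·36.0874]/1.03 = 22.2990. B = V − Δ·S = 60.8856.
Check: Δ(0,0)·S0 + B(0,0) = 22.2990 = V0.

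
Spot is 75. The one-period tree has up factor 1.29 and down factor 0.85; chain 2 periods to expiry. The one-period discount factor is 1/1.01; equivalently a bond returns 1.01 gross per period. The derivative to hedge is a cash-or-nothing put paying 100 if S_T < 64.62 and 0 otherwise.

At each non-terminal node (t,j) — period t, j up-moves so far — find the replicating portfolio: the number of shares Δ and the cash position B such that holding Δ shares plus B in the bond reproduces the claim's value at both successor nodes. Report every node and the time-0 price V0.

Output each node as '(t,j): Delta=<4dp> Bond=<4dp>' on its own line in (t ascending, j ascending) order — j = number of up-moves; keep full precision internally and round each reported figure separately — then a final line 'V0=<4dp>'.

(0,0): Delta=-1.9093 Bond=182.8941
(1,0): Delta=-3.5651 Bond=290.2790
(1,1): Delta=0.0000 Bond=0.0000
V0=39.6979

Under the risk-neutral measure, an up-move has probability p* = (R−d)/(u−d) = 0.3636 and values discount at R = 1.01.
Payoff layer (t=2): V(2,0)=100.0000, V(2,1)=0.0000, V(2,2)=0.0000
(1,0): S=63.7500. Δ = (V_up−V_dn)/(S_up−S_dn) = (0.0000−100.0000)/(82.2375−54.1875) = -3.5651. V = [p*·0.0000 + (1−p*)·100.0000]/1.01 = 63.0063. B = V − Δ·S = 290.2790.
(1,1): S=96.7500. Δ = (V_up−V_dn)/(S_up−S_dn) = (0.0000−0.0000)/(124.8075−82.2375) = 0.0000. V = [p*·0.0000 + (1−p*)·0.0000]/1.01 = 0.0000. B = V − Δ·S = 0.0000.
(0,0): S=75.0000. Δ = (V_up−V_dn)/(S_up−S_dn) = (0.0000−63.0063)/(96.7500−63.7500) = -1.9093. V = [p*·0.0000 + (1−p*)·63.0063]/1.01 = 39.6979. B = V − Δ·S = 182.8941.
Root portfolio cost Δ·75+B reproduces V0=39.6979.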